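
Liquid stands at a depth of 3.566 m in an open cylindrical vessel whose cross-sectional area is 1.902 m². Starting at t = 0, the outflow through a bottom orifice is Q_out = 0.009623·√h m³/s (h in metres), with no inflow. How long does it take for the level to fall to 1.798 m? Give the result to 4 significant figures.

A dh/dt = −Q_out = −0.009623 √h.
∫ h^(−1/2) dh = −(0.009623/A) ∫ dt, giving 2√h = 2√h₀ − (0.009623/A) t.
t = 2A(√h₀ − √h)/0.009623 = 2·1.902·(√3.566 − √1.798)/0.009623
  = 3.80400 × (1.88839 − 1.34090) / 0.009623 = 216.425 s.

216.4 s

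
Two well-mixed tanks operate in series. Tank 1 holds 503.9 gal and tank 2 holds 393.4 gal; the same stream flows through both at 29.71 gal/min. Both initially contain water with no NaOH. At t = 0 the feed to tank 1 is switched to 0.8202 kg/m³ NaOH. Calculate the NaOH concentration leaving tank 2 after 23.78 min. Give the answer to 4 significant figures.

0.3844 kg/m³

Each tank obeys Vᵢ dCᵢ/dt = Q(Cᵢ₋₁ − Cᵢ), so τᵢ = Vᵢ/Q.
τ₁ = 503.9/29.71 = 16.9606 min; τ₂ = 393.4/29.71 = 13.2413 min.
Tank 1: C₁ = C_in(1 − e^(−t/τ₁)). Tank 2 (τ₁ ≠ τ₂): C₂ = C_in[1 − (τ₁ e^(−t/τ₁) − τ₂ e^(−t/τ₂))/(τ₁ − τ₂)].
At t = 23.78: e^(−t/τ₁) = 0.246087, e^(−t/τ₂) = 0.165979.
C₂ = 0.8202·[1 − (16.9606·0.246087 − 13.2413·0.165979)/(3.71929)] = 0.8202·0.468717 = 0.384442 kg/m³.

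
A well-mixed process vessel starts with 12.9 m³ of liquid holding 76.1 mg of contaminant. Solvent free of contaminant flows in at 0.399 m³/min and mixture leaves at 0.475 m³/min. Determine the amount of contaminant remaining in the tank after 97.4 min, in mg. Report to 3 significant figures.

Total volume: dV/dt = Q_in − Q_out = -0.076000 m³/min, so V(t) = 12.9 − 0.076000 t and V(97.4) = 5.4976 m³.
No contaminant enters, so dm/dt = −Q_out · (m/V).
Separate: dm/m = −Q_out dt/V(t) ⇒ ln(m/m₀) = −(Q_out/(Q_in−Q_out)) ln(V/V₀).
m = m₀ (V₀/V)^(Q_out/(Q_in−Q_out)) = 76.1 × (12.9/5.4976)^(-6.2500) = 0.36837 mg.

0.368 mg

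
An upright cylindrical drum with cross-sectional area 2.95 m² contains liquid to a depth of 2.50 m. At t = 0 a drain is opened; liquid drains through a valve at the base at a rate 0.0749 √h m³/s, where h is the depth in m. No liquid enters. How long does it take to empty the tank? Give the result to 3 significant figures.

125 s

With no inflow, A dh/dt = −0.0749 √h.
This is separable: 2 d(√h)/dt = −0.0749/A, so √h = √h₀ − (0.0749/(2A)) t.
Tank is empty when √h = 0: t_empty = 2A√h₀/0.0749.
t_empty = 2·2.95·√2.50/0.0749 = 5.9000·1.5811/0.0749 = 124.55 s.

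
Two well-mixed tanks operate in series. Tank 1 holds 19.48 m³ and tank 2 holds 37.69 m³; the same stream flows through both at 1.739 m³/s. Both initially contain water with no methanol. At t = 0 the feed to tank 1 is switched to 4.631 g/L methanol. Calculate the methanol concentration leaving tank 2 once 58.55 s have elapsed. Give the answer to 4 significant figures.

4.014 g/L

Time constants: τᵢ = Vᵢ/Q for each well-mixed tank.
τ₁ = 19.48/1.739 = 11.2018 s; τ₂ = 37.69/1.739 = 21.6734 s.
Solving the cascade with C₁(0)=C₂(0)=0 gives C₂(t) = C_in[1 − (τ₁ e^(−t/τ₁) − τ₂ e^(−t/τ₂))/(τ₁ − τ₂)].
At t = 58.55: e^(−t/τ₁) = 0.00537058, e^(−t/τ₂) = 0.0671067.
C₂ = 4.631·[1 − (11.2018·0.00537058 − 21.6734·0.0671067)/(-10.4715)] = 4.631·0.866852 = 4.01439 g/L.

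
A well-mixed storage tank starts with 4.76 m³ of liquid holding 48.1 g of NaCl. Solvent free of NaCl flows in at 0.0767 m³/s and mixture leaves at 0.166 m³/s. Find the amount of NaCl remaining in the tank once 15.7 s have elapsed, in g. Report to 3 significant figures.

Let m(t) be the amount of NaCl. Volume: V(t) = V₀ + (Q_in − Q_out) t = 4.76 − 0.089300 t; V(15.7) = 3.3580 m³.
No NaCl enters, so dm/dt = −Q_out · (m/V).
dm/m = −Q_out dt/(V₀ − 0.089300 t); integrating gives ln(m/m₀) = −(Q_out/(Q_in−Q_out)) ln(V/V₀).
m = m₀ (V₀/V)^(Q_out/(Q_in−Q_out)) = 48.1 × (4.76/3.3580)^(-1.8589) = 25.146 g.

25.1 g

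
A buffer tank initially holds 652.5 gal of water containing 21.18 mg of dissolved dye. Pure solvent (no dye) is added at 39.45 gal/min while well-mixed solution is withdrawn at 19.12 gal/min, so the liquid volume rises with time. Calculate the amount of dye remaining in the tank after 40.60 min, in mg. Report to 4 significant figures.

9.817 mg

Let m(t) be the amount of dye. Volume: V(t) = V₀ + (Q_in − Q_out) t = 652.5 + 20.3300 t; V(40.60) = 1477.90 gal.
Solute balance: dm/dt = 0 − Q_out C = −Q_out m/V(t).
dm/m = −Q_out dt/(V₀ + 20.3300 t); integrating gives ln(m/m₀) = −(Q_out/(Q_in−Q_out)) ln(V/V₀).
m = m₀ (V₀/V)^(Q_out/(Q_in−Q_out)) = 21.18 × (652.5/1477.90)^(0.940482) = 9.81736 mg.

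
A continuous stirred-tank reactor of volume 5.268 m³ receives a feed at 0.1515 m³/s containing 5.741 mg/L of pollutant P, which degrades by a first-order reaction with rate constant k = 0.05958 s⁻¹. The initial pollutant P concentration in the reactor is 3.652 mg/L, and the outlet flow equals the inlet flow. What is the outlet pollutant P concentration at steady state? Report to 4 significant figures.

1.869 mg/L

Species balance: V dC/dt = Q C_in − Q C − k V C.
Steady state (dC/dt = 0): C_ss = Q C_in/(Q + kV) = C_in/(1 + kV/Q).
C_ss = 0.1515·5.741/(0.1515 + 0.05958·5.268) = 0.869761/0.465367 = 1.86898 mg/L.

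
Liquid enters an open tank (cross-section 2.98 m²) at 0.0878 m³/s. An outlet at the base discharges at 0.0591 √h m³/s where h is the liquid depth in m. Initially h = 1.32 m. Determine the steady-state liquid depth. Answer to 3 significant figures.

Level balance: A dh/dt = 0.0878 − 0.0591 √h. Setting dh/dt = 0:
Q_in = 0.0591 √h_ss ⇒ √h_ss = 0.0878/0.0591 = 1.4856.
h_ss = 1.4856² = 2.2071 m. (Since h₀ = 1.32 m < h_ss, the level will rise toward this value.)

2.21 m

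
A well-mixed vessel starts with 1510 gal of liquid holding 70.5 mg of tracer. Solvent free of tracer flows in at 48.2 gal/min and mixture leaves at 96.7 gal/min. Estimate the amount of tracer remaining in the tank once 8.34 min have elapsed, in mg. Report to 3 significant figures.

37.9 mg

Let m(t) be the amount of tracer. Volume: V(t) = V₀ + (Q_in − Q_out) t = 1510 − 48.500 t; V(8.34) = 1105.5 gal.
Species balance (pure solvent in): dm/dt = −Q_out · m/V(t).
dm/m = −Q_out dt/(V₀ − 48.500 t); integrating gives ln(m/m₀) = −(Q_out/(Q_in−Q_out)) ln(V/V₀).
m = m₀ (V₀/V)^(Q_out/(Q_in−Q_out)) = 70.5 × (1510/1105.5)^(-1.9938) = 37.862 mg.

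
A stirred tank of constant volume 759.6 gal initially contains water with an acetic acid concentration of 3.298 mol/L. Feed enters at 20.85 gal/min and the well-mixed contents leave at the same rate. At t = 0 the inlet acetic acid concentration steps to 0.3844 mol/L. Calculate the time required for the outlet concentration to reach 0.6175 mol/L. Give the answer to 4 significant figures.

92.01 min

Species balance: V dC/dt = Q(C_in − C) ⇒ τ = V/Q = 36.4317 min.
C(t) = C_in + (C₀ − C_in) e^(−t/τ). Set C = 0.6175 and solve for t:
e^(−t/τ) = (C − C_in)/(C₀ − C_in) = (0.6175 − 0.3844)/(3.298 − 0.3844) = 0.0800041
t = −τ ln(…) = 36.4317 × 2.52568 = 92.0146 min.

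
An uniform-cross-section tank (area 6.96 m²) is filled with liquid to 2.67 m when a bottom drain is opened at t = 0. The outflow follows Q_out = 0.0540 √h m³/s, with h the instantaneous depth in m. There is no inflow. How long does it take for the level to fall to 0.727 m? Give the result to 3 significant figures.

201 s

With no inflow, A dh/dt = −0.0540 √h.
This is separable: 2 d(√h)/dt = −0.0540/A, so √h = √h₀ − (0.0540/(2A)) t.
t = 2A(√h₀ − √h)/0.0540 = 2·6.96·(√2.67 − √0.727)/0.0540
  = 13.920 × (1.6340 − 0.85264) / 0.0540 = 201.42 s.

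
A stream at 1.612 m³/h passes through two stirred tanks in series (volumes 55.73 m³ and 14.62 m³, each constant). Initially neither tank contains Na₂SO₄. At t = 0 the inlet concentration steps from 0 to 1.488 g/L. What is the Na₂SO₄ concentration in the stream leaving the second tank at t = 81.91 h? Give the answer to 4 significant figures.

1.299 g/L

Time constants: τᵢ = Vᵢ/Q for each well-mixed tank.
τ₁ = 55.73/1.612 = 34.5720 h; τ₂ = 14.62/1.612 = 9.06948 h.
Tank 1: C₁ = C_in(1 − e^(−t/τ₁)). Tank 2 (τ₁ ≠ τ₂): C₂ = C_in[1 − (τ₁ e^(−t/τ₁) − τ₂ e^(−t/τ₂))/(τ₁ − τ₂)].
At t = 81.91: e^(−t/τ₁) = 0.0935498, e^(−t/τ₂) = 0.000119596.
C₂ = 1.488·[1 − (34.5720·0.0935498 − 9.06948·0.000119596)/(25.5025)] = 1.488·0.873223 = 1.29936 g/L.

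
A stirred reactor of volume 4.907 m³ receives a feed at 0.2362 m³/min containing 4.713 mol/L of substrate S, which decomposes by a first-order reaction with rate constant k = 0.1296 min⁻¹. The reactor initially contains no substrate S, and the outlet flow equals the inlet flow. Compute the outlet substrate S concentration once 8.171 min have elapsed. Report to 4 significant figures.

Species balance: V dC/dt = Q C_in − Q C − k V C.
dC/dt = (Q/V) C_in − (Q/V + k) C; effective rate a = Q/V + k = 0.0481353 + 0.1296 = 0.177735 min⁻¹.
C_ss = Q C_in/(Q + kV) = 1.27640 mol/L; C(t) = C_ss + (C₀ − C_ss) e^(−a t).
C(8.171) = 1.27640 + (-1.27640)·e^(−0.177735·8.171) = 1.27640 + (-1.27640)·0.234037 = 0.977677 mol/L.

0.9777 mol/L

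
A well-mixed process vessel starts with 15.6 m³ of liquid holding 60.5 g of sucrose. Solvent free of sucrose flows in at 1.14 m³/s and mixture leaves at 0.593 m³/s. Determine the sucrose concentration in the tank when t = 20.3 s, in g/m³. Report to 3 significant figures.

1.27 g/m³

Total volume: dV/dt = Q_in − Q_out = 0.54700 m³/s, so V(t) = 15.6 + 0.54700 t and V(20.3) = 26.704 m³.
No sucrose enters, so dm/dt = −Q_out · (m/V).
Separate: dm/m = −Q_out dt/V(t) ⇒ ln(m/m₀) = −(Q_out/(Q_in−Q_out)) ln(V/V₀).
m = m₀ (V₀/V)^(Q_out/(Q_in−Q_out)) = 60.5 × (15.6/26.704)^(1.0841) = 33.781 g.
C = m/V = 33.781/26.704 = 1.2650 g/m³.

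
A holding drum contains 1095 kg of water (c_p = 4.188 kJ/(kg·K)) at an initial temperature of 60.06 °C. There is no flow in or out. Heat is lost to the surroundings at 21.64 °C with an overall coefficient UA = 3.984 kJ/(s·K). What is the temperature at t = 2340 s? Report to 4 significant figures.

Unsteady energy balance on the tank contents: M c_p dT/dt = −UA(T − T_amb).
dT/dt = (T_ss − T)/τ with T_ss = T_amb = 21.6400 °C, τ = M c_p/UA = 1095·4.188/3.984 = 1151.07 s.
This is linear first-order; T(t) = T_ss + (T₀ − T_ss) e^(−t/τ).
T(2340) = 21.6400 + (38.4200)·0.130956 = 26.6713 °C.

26.67 °C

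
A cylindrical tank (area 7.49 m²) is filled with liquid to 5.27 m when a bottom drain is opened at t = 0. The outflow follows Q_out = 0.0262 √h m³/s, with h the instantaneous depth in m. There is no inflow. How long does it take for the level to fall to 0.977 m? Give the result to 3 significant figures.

747 s

A dh/dt = −Q_out = −0.0262 √h.
Separate and integrate: 2(√h − √h₀) = −(0.0262/A) t.
t = 2A(√h₀ − √h)/0.0262 = 2·7.49·(√5.27 − √0.977)/0.0262
  = 14.980 × (2.2956 − 0.98843) / 0.0262 = 747.41 s.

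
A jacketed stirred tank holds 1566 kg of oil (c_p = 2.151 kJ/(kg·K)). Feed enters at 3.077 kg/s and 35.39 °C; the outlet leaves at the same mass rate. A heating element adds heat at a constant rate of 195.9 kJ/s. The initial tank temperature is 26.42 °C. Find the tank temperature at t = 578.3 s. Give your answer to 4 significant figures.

First-law balance (no shaft work): M c_p dT/dt = ṁ c_p (T_in − T) + 195.9.
τ = M/ṁ = 508.937 s; T_ss = T_in + Q̇/(ṁ c_p) = 35.39 + 195.9/(3.077·2.151) = 64.9883 °C.
This is linear first-order; T(t) = T_ss + (T₀ − T_ss) e^(−t/τ).
T(578.3) = 64.9883 + (-38.5683)·e^(−578.3/508.937) = 64.9883 + (-38.5683)·0.321008 = 52.6076 °C.

52.61 °C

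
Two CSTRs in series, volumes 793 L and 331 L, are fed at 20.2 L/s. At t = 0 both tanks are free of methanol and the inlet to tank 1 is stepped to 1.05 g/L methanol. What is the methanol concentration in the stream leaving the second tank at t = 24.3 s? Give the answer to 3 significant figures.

0.250 g/L

Species balance on tank i: dCᵢ/dt = (Cᵢ₋₁ − Cᵢ)/τᵢ with τᵢ = Vᵢ/Q.
τ₁ = 793/20.2 = 39.257 s; τ₂ = 331/20.2 = 16.386 s.
Solving the cascade with C₁(0)=C₂(0)=0 gives C₂(t) = C_in[1 − (τ₁ e^(−t/τ₁) − τ₂ e^(−t/τ₂))/(τ₁ − τ₂)].
At t = 24.3: e^(−t/τ₁) = 0.53849, e^(−t/τ₂) = 0.22696.
C₂ = 1.05·[1 − (39.257·0.53849 − 16.386·0.22696)/(22.871)] = 1.05·0.23832 = 0.25024 g/L.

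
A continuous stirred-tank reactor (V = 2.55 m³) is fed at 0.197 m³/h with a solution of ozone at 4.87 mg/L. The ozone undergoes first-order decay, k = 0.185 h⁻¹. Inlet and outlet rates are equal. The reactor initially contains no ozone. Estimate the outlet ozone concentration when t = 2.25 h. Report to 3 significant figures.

V dC/dt = Q(C_in − C) − k V C.
dC/dt = (Q/V) C_in − (Q/V + k) C; effective rate a = Q/V + k = 0.077255 + 0.185 = 0.26225 h⁻¹.
C_ss = Q C_in/(Q + kV) = 1.4346 mg/L; C(t) = C_ss + (C₀ − C_ss) e^(−a t).
C(2.25) = 1.4346 + (-1.4346)·e^(−0.26225·2.25) = 1.4346 + (-1.4346)·0.55429 = 0.63942 mg/L.

0.639 mg/L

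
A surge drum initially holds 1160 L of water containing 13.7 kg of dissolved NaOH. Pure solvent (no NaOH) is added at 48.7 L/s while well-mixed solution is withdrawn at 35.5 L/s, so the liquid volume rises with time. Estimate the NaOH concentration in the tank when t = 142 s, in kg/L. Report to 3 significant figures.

0.000340 kg/L

Let m(t) be the amount of NaOH. Volume: V(t) = V₀ + (Q_in − Q_out) t = 1160 + 13.200 t; V(142) = 3034.4 L.
Solute balance: dm/dt = 0 − Q_out C = −Q_out m/V(t).
Separate: dm/m = −Q_out dt/V(t) ⇒ ln(m/m₀) = −(Q_out/(Q_in−Q_out)) ln(V/V₀).
m = m₀ (V₀/V)^(Q_out/(Q_in−Q_out)) = 13.7 × (1160/3034.4)^(2.6894) = 1.0318 kg.
C = m/V = 1.0318/3034.4 = 0.00034003 kg/L.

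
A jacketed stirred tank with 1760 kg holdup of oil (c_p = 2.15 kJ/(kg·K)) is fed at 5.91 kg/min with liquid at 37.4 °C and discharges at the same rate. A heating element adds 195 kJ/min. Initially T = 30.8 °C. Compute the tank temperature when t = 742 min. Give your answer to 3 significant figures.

Heat balance on the well-mixed liquid: M c_p dT/dt = ṁ c_p (T_in − T) + 195.
Rearrange: dT/dt = (T_ss − T)/τ with τ = M/ṁ = 297.80 min and T_ss = T_in + Q̇/(ṁ c_p) = 52.746 °C.
T approaches T_ss exponentially: T(t) = T_ss + (T₀ − T_ss) e^(−t/τ).
T(742) = 52.746 + (-21.946)·e^(−742/297.80) = 52.746 + (-21.946)·0.082777 = 50.930 °C.

50.9 °C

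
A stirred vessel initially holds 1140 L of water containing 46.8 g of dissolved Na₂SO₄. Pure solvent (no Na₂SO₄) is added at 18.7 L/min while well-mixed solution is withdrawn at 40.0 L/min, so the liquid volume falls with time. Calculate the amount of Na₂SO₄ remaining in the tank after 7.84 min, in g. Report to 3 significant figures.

34.8 g

Total volume: dV/dt = Q_in − Q_out = -21.300 L/min, so V(t) = 1140 − 21.300 t and V(7.84) = 973.01 L.
Species balance (pure solvent in): dm/dt = −Q_out · m/V(t).
Separate: dm/m = −Q_out dt/V(t) ⇒ ln(m/m₀) = −(Q_out/(Q_in−Q_out)) ln(V/V₀).
m = m₀ (V₀/V)^(Q_out/(Q_in−Q_out)) = 46.8 × (1140/973.01)^(-1.8779) = 34.759 g.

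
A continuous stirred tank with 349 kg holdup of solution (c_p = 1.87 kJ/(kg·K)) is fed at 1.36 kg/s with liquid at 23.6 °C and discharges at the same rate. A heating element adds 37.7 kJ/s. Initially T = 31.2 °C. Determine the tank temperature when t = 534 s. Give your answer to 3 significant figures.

37.5 °C

Energy balance: M c_p dT/dt = ṁ c_p (T_in − T) + 37.7.
Rearrange: dT/dt = (T_ss − T)/τ with τ = M/ṁ = 256.62 s and T_ss = T_in + Q̇/(ṁ c_p) = 38.424 °C.
Integrating: T(t) = T_ss + (T₀ − T_ss) e^(−t/τ).
T(534) = 38.424 + (-7.2238)·e^(−534/256.62) = 38.424 + (-7.2238)·0.12482 = 37.522 °C.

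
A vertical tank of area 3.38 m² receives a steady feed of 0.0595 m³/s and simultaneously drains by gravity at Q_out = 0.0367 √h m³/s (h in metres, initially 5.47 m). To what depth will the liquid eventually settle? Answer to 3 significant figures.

A dh/dt = Q_in − 0.0367 √h. Steady state requires inflow = outflow:
Q_in = 0.0367 √h_ss ⇒ √h_ss = 0.0595/0.0367 = 1.6213.
h_ss = 1.6213² = 2.6285 m. (Since h₀ = 5.47 m > h_ss, the level will fall toward this value.)

2.63 m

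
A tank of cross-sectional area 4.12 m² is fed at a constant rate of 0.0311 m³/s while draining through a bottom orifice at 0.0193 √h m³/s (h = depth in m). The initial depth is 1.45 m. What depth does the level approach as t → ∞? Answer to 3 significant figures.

Unsteady balance on liquid volume: A dh/dt = Q_in − 0.0193 √h. At steady state dh/dt = 0:
Q_in = 0.0193 √h_ss ⇒ √h_ss = 0.0311/0.0193 = 1.6114.
h_ss = 1.6114² = 2.5966 m. (Since h₀ = 1.45 m < h_ss, the level will rise toward this value.)

2.60 m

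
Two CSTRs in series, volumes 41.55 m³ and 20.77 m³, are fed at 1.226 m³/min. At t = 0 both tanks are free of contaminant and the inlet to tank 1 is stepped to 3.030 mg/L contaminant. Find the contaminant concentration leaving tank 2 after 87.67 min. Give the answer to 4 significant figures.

2.591 mg/L

Time constants: τᵢ = Vᵢ/Q for each well-mixed tank.
τ₁ = 41.55/1.226 = 33.8907 min; τ₂ = 20.77/1.226 = 16.9413 min.
Solving the cascade with C₁(0)=C₂(0)=0 gives C₂(t) = C_in[1 − (τ₁ e^(−t/τ₁) − τ₂ e^(−t/τ₂))/(τ₁ − τ₂)].
At t = 87.67: e^(−t/τ₁) = 0.0752571, e^(−t/τ₂) = 0.00565658.
C₂ = 3.030·[1 − (33.8907·0.0752571 − 16.9413·0.00565658)/(16.9494)] = 3.030·0.855176 = 2.59118 mg/L.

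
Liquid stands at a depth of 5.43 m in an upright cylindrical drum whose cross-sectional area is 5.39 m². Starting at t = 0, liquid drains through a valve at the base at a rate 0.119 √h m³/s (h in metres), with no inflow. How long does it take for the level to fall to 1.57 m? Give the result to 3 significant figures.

A dh/dt = −Q_out = −0.119 √h.
∫ h^(−1/2) dh = −(0.119/A) ∫ dt, giving 2√h = 2√h₀ − (0.119/A) t.
t = 2A(√h₀ − √h)/0.119 = 2·5.39·(√5.43 − √1.57)/0.119
  = 10.780 × (2.3302 − 1.2530) / 0.119 = 97.585 s.

97.6 s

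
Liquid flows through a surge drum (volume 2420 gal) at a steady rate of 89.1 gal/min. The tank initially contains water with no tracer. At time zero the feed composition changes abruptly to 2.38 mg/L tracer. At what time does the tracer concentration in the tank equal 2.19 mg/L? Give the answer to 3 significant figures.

Species balance on the tank: V dC/dt = Q(C_in − C), so τ = V/Q = 27.160 min.
C(t) = C_in + (C₀ − C_in) e^(−t/τ). Set C = 2.19 and solve for t:
e^(−t/τ) = (C − C_in)/(C₀ − C_in) = (2.19 − 2.38)/(0 − 2.38) = 0.079832
t = −τ ln(…) = 27.160 × 2.5278 = 68.657 min.

68.7 min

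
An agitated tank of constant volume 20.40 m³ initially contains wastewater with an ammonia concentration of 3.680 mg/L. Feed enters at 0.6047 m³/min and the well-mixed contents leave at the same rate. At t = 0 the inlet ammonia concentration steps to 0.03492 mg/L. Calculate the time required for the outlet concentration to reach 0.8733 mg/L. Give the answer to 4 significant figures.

49.58 min

Species balance: V dC/dt = Q(C_in − C) ⇒ τ = V/Q = 33.7357 min.
C(t) = C_in + (C₀ − C_in) e^(−t/τ). Set C = 0.8733 and solve for t:
e^(−t/τ) = (C − C_in)/(C₀ − C_in) = (0.8733 − 0.03492)/(3.680 − 0.03492) = 0.230003
t = −τ ln(…) = 33.7357 × 1.46966 = 49.5801 min.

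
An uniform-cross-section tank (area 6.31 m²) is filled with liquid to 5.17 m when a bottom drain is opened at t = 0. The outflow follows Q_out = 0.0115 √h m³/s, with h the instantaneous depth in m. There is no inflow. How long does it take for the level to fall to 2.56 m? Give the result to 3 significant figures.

739 s

A dh/dt = −Q_out = −0.0115 √h.
∫ h^(−1/2) dh = −(0.0115/A) ∫ dt, giving 2√h = 2√h₀ − (0.0115/A) t.
t = 2A(√h₀ − √h)/0.0115 = 2·6.31·(√5.17 − √2.56)/0.0115
  = 12.620 × (2.2738 − 1.6000) / 0.0115 = 739.38 s.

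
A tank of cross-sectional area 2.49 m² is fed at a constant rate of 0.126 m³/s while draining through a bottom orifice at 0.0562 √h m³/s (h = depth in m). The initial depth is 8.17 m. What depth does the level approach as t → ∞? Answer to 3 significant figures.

Mass balance (ρ constant): A dh/dt = Q_in − 0.0562 √h. At steady state dh/dt = 0:
Q_in = 0.0562 √h_ss ⇒ √h_ss = 0.126/0.0562 = 2.2420.
h_ss = 2.2420² = 5.0265 m. (Since h₀ = 8.17 m > h_ss, the level will fall toward this value.)

5.03 m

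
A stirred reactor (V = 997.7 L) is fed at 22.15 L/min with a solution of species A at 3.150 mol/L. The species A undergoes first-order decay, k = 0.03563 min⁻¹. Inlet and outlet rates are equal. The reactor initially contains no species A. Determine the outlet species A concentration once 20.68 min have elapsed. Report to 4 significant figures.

Accumulation = in − out − consumed: V dC/dt = Q C_in − Q C − k V C.
This is linear with rate a = Q/V + k = 0.0578311 min⁻¹.
C_ss = Q C_in/(Q + kV) = 1.20927 mol/L; C(t) = C_ss + (C₀ − C_ss) e^(−a t).
C(20.68) = 1.20927 + (-1.20927)·e^(−0.0578311·20.68) = 1.20927 + (-1.20927)·0.302418 = 0.843565 mol/L.

0.8436 mol/L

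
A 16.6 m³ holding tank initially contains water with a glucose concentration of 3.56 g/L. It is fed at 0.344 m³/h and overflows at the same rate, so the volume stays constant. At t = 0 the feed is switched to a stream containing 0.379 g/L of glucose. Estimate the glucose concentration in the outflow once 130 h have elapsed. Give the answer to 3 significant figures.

0.594 g/L

Accumulation = in − out for the solute gives V dC/dt = Q(C_in − C).
Rewrite as dC/dt + C/τ = C_in/τ, τ = V/Q = 48.256 h.
Integrating: C(t) = C_in + (C₀ − C_in) e^(−t/τ).
C(130) = 0.379 + (3.56 − 0.379)·e^(−130/48.256) = 0.379 + (3.1810)·0.067612 = 0.59407 g/L.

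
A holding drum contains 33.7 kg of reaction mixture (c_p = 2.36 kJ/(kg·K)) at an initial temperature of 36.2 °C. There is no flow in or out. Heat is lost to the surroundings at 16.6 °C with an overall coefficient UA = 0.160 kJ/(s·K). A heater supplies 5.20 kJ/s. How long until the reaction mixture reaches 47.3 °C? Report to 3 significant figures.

979 s

Lumped-capacitance energy balance: M c_p dT/dt = UA(T_amb − T) + Q̇.
τ = M c_p/UA = 497.07 s; T_ss = T_amb + Q̇/UA = 16.6 + 5.20/0.160 = 49.100 °C.
T(t) = T_ss + (T₀ − T_ss)e^(−t/τ); set T = 47.3:
t = −τ ln[(T − T_ss)/(T₀ − T_ss)] = −497.07 · ln(0.13953) = 978.96 s.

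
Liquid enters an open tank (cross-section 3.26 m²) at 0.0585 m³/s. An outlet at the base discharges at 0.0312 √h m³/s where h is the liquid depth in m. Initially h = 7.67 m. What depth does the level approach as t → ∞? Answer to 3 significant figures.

A dh/dt = Q_in − 0.0312 √h. Steady state requires inflow = outflow:
Q_in = 0.0312 √h_ss ⇒ √h_ss = 0.0585/0.0312 = 1.8750.
h_ss = 1.8750² = 3.5156 m. (Since h₀ = 7.67 m > h_ss, the level will fall toward this value.)

3.52 m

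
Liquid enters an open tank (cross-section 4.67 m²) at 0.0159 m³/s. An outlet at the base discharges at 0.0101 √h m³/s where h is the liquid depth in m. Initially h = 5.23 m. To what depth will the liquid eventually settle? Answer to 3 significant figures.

Level balance: A dh/dt = 0.0159 − 0.0101 √h. Setting dh/dt = 0:
Q_in = 0.0101 √h_ss ⇒ √h_ss = 0.0159/0.0101 = 1.5743.
h_ss = 1.5743² = 2.4783 m. (Since h₀ = 5.23 m > h_ss, the level will fall toward this value.)

2.48 m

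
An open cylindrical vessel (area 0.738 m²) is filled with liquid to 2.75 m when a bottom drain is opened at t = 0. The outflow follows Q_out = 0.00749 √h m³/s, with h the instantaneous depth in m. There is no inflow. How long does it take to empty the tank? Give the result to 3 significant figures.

A dh/dt = −Q_out = −0.00749 √h.
This is separable: 2 d(√h)/dt = −0.00749/A, so √h = √h₀ − (0.00749/(2A)) t.
Tank is empty when √h = 0: t_empty = 2A√h₀/0.00749.
t_empty = 2·0.738·√2.75/0.00749 = 1.4760·1.6583/0.00749 = 326.79 s.

327 s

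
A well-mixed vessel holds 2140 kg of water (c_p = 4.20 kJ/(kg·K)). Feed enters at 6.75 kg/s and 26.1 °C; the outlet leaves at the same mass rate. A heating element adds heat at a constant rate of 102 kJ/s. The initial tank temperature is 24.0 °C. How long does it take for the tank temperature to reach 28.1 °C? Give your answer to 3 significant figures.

M c_p dT/dt = ṁ c_p (T_in − T) + Q̇.
τ = M/ṁ = 317.04 s; T_ss = T_in + Q̇/(ṁ c_p) = 29.698 °C.
T(t) = T_ss + (T₀ − T_ss) e^(−t/τ). Set T = 28.1:
e^(−t/τ) = (28.1 − 29.698)/(24.0 − 29.698) = 0.28043
t = −317.04 · ln(0.28043) = 403.09 s.

403 s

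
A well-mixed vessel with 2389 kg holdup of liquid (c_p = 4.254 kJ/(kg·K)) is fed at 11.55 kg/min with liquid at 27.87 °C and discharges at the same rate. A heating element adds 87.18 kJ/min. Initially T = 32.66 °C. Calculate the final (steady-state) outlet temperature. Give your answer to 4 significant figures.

Energy balance: M c_p dT/dt = ṁ c_p (T_in − T) + 87.18.
At steady state dT/dt = 0 ⇒ T_ss = T_in + Q̇/(ṁ c_p) = 27.87 + 87.18/(11.55·4.254) = 29.6443 °C.

29.64 °C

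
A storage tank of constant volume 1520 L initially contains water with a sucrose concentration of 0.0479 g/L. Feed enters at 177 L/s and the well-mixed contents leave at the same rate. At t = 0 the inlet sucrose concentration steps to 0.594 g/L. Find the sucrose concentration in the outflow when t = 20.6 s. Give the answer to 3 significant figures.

0.544 g/L

Unsteady species balance (constant V, well mixed): V dC/dt = Q(C_in − C).
So dC/dt = (C_in − C)/τ with τ = V/Q = 1520/177 = 8.5876 s.
This is linear first-order; C(t) = C_in + (C₀ − C_in) e^(−t/τ).
C(20.6) = 0.594 + (0.0479 − 0.594)·e^(−20.6/8.5876) = 0.594 + (-0.54610)·0.090825 = 0.54440 g/L.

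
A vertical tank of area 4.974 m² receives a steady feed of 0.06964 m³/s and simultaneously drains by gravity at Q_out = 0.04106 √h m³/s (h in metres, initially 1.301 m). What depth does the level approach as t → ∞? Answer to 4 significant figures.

A dh/dt = Q_in − 0.04106 √h. Steady state requires inflow = outflow:
Q_in = 0.04106 √h_ss ⇒ √h_ss = 0.06964/0.04106 = 1.69605.
h_ss = 1.69605² = 2.87660 m. (Since h₀ = 1.301 m < h_ss, the level will rise toward this value.)

2.877 m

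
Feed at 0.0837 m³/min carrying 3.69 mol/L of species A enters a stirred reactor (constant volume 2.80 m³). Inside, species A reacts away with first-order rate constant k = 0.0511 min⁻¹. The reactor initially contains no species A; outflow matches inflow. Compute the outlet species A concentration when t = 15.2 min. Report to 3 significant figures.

0.964 mol/L

V dC/dt = Q(C_in − C) − k V C.
This is linear with rate a = Q/V + k = 0.080993 min⁻¹.
C_ss = Q C_in/(Q + kV) = 1.3619 mol/L; C(t) = C_ss + (C₀ − C_ss) e^(−a t).
C(15.2) = 1.3619 + (-1.3619)·e^(−0.080993·15.2) = 1.3619 + (-1.3619)·0.29197 = 0.96427 mol/L.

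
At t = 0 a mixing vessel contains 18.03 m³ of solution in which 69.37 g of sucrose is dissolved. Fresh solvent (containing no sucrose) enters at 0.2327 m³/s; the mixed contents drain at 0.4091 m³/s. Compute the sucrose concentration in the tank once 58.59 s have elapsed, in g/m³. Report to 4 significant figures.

Total volume: dV/dt = Q_in − Q_out = -0.176400 m³/s, so V(t) = 18.03 − 0.176400 t and V(58.59) = 7.69472 m³.
Solute balance: dm/dt = 0 − Q_out C = −Q_out m/V(t).
Separate: dm/m = −Q_out dt/V(t) ⇒ ln(m/m₀) = −(Q_out/(Q_in−Q_out)) ln(V/V₀).
m = m₀ (V₀/V)^(Q_out/(Q_in−Q_out)) = 69.37 × (18.03/7.69472)^(-2.31916) = 9.62808 g.
C = m/V = 9.62808/7.69472 = 1.25126 g/m³.

1.251 g/m³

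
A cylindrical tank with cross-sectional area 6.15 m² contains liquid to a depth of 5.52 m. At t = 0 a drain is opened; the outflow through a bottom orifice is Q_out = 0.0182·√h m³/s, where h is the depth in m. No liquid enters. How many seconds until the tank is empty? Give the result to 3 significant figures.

A dh/dt = −Q_out = −0.0182 √h.
∫ h^(−1/2) dh = −(0.0182/A) ∫ dt, giving 2√h = 2√h₀ − (0.0182/A) t.
Tank is empty when √h = 0: t_empty = 2A√h₀/0.0182.
t_empty = 2·6.15·√5.52/0.0182 = 12.300·2.3495/0.0182 = 1587.8 s.

1590 s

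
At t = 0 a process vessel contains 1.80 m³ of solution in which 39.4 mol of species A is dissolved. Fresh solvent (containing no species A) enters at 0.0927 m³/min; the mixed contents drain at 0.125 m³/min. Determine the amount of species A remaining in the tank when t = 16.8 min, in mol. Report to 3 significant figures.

Let m(t) be the amount of species A. Volume: V(t) = V₀ + (Q_in − Q_out) t = 1.80 − 0.032300 t; V(16.8) = 1.2574 m³.
Solute balance: dm/dt = 0 − Q_out C = −Q_out m/V(t).
Separate: dm/m = −Q_out dt/V(t) ⇒ ln(m/m₀) = −(Q_out/(Q_in−Q_out)) ln(V/V₀).
m = m₀ (V₀/V)^(Q_out/(Q_in−Q_out)) = 39.4 × (1.80/1.2574)^(-3.8700) = 9.8289 mol.

9.83 mol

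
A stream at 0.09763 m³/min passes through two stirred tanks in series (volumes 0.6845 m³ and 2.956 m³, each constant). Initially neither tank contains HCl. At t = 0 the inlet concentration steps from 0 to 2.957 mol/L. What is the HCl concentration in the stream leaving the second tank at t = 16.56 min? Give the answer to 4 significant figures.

Each tank obeys Vᵢ dCᵢ/dt = Q(Cᵢ₋₁ − Cᵢ), so τᵢ = Vᵢ/Q.
τ₁ = 0.6845/0.09763 = 7.01116 min; τ₂ = 2.956/0.09763 = 30.2776 min.
Tank 1: C₁ = C_in(1 − e^(−t/τ₁)). Tank 2 (τ₁ ≠ τ₂): C₂ = C_in[1 − (τ₁ e^(−t/τ₁) − τ₂ e^(−t/τ₂))/(τ₁ − τ₂)].
At t = 16.56: e^(−t/τ₁) = 0.0942366, e^(−t/τ₂) = 0.578718.
C₂ = 2.957·[1 − (7.01116·0.0942366 − 30.2776·0.578718)/(-23.2664)] = 2.957·0.275287 = 0.814022 mol/L.

0.8140 mol/L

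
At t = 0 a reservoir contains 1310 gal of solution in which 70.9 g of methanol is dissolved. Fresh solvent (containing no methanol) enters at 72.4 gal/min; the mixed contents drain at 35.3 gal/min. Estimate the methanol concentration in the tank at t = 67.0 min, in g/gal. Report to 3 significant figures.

0.00679 g/gal

Total volume: dV/dt = Q_in − Q_out = 37.100 gal/min, so V(t) = 1310 + 37.100 t and V(67.0) = 3795.7 gal.
No methanol enters, so dm/dt = −Q_out · (m/V).
dm/m = −Q_out dt/(V₀ + 37.100 t); integrating gives ln(m/m₀) = −(Q_out/(Q_in−Q_out)) ln(V/V₀).
m = m₀ (V₀/V)^(Q_out/(Q_in−Q_out)) = 70.9 × (1310/3795.7)^(0.95148) = 25.766 g.
C = m/V = 25.766/3795.7 = 0.0067881 g/gal.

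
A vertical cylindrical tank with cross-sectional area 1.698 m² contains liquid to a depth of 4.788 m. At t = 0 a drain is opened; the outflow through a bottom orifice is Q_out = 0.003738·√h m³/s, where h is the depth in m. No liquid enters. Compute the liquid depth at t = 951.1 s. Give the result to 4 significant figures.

1.302 m

Unsteady balance on liquid volume: A dh/dt = −0.003738 √h.
This is separable: 2 d(√h)/dt = −0.003738/A, so √h = √h₀ − (0.003738/(2A)) t.
√h = √4.788 − 0.003738·951.1/(2·1.698) = 2.18815 − 1.04688 = 1.14127.
h = 1.14127² = 1.30249 m.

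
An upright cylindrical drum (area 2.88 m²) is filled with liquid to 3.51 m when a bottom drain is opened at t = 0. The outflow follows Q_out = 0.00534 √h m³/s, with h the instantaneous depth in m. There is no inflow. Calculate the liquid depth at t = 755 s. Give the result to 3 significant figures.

1.38 m

With no inflow, A dh/dt = −0.00534 √h.
∫ h^(−1/2) dh = −(0.00534/A) ∫ dt, giving 2√h = 2√h₀ − (0.00534/A) t.
√h = √3.51 − 0.00534·755/(2·2.88) = 1.8735 − 0.69995 = 1.1736.
h = 1.1736² = 1.3772 m.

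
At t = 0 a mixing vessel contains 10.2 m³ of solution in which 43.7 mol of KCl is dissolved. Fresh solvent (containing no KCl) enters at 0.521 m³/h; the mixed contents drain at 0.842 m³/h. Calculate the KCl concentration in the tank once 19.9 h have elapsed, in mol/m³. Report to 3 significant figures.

0.867 mol/m³

Total volume: dV/dt = Q_in − Q_out = -0.32100 m³/h, so V(t) = 10.2 − 0.32100 t and V(19.9) = 3.8121 m³.
No KCl enters, so dm/dt = −Q_out · (m/V).
Separate: dm/m = −Q_out dt/V(t) ⇒ ln(m/m₀) = −(Q_out/(Q_in−Q_out)) ln(V/V₀).
m = m₀ (V₀/V)^(Q_out/(Q_in−Q_out)) = 43.7 × (10.2/3.8121)^(-2.6231) = 3.3059 mol.
C = m/V = 3.3059/3.8121 = 0.86722 mol/m³.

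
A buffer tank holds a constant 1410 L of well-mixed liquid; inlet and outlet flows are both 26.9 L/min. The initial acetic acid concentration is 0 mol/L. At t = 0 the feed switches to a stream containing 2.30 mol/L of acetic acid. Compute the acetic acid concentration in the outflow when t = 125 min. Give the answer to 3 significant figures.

2.09 mol/L

Accumulation = in − out for the solute gives V dC/dt = Q(C_in − C).
Rewrite as dC/dt + C/τ = C_in/τ, τ = V/Q = 52.416 min.
Integrating: C(t) = C_in + (C₀ − C_in) e^(−t/τ).
C(125) = 2.30 + (0 − 2.30)·e^(−125/52.416) = 2.30 + (-2.3000)·0.092112 = 2.0881 mol/L.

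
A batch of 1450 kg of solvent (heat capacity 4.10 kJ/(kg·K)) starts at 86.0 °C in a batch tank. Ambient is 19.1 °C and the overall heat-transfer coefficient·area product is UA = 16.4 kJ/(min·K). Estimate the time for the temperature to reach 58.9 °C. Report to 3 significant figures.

188 min

M c_p dT/dt = −UA(T − T_amb).
τ = M c_p/UA = 362.50 min; T_ss = T_amb = 19.100 °C.
T(t) = T_ss + (T₀ − T_ss)e^(−t/τ); set T = 58.9:
t = −τ ln[(T − T_ss)/(T₀ − T_ss)] = −362.50 · ln(0.59492) = 188.26 min.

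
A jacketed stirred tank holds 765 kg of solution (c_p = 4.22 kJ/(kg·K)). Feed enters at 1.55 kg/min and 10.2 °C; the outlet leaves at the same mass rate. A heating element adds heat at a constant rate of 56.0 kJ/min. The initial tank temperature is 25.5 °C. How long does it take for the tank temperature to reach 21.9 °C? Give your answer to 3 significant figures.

M c_p dT/dt = ṁ c_p (T_in − T) + Q̇.
τ = M/ṁ = 493.55 min; T_ss = T_in + Q̇/(ṁ c_p) = 18.761 °C.
T(t) = T_ss + (T₀ − T_ss) e^(−t/τ). Set T = 21.9:
e^(−t/τ) = (21.9 − 18.761)/(25.5 − 18.761) = 0.46577
t = −493.55 · ln(0.46577) = 377.11 min.

377 min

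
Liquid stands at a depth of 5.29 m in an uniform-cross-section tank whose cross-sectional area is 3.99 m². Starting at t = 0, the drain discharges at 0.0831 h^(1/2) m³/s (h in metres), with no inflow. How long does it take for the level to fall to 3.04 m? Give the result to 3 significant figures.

53.4 s

Mass balance (ρ constant): A dh/dt = −0.0831 √h.
This is separable: 2 d(√h)/dt = −0.0831/A, so √h = √h₀ − (0.0831/(2A)) t.
t = 2A(√h₀ − √h)/0.0831 = 2·3.99·(√5.29 − √3.04)/0.0831
  = 7.9800 × (2.3000 − 1.7436) / 0.0831 = 53.434 s.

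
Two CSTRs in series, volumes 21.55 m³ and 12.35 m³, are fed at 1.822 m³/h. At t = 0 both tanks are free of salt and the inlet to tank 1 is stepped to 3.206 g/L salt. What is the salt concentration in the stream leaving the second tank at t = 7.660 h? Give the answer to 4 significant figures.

Each tank obeys Vᵢ dCᵢ/dt = Q(Cᵢ₋₁ − Cᵢ), so τᵢ = Vᵢ/Q.
τ₁ = 21.55/1.822 = 11.8277 h; τ₂ = 12.35/1.822 = 6.77827 h.
Solving the cascade with C₁(0)=C₂(0)=0 gives C₂(t) = C_in[1 − (τ₁ e^(−t/τ₁) − τ₂ e^(−t/τ₂))/(τ₁ − τ₂)].
At t = 7.660: e^(−t/τ₁) = 0.523282, e^(−t/τ₂) = 0.323007.
C₂ = 3.206·[1 − (11.8277·0.523282 − 6.77827·0.323007)/(5.04940)] = 3.206·0.207869 = 0.666430 g/L.

0.6664 g/L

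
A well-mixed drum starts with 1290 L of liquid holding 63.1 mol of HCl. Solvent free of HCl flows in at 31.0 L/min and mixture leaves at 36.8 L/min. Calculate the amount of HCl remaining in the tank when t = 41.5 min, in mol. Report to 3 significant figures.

17.0 mol

Total volume: dV/dt = Q_in − Q_out = -5.8000 L/min, so V(t) = 1290 − 5.8000 t and V(41.5) = 1049.3 L.
Species balance (pure solvent in): dm/dt = −Q_out · m/V(t).
dm/m = −Q_out dt/(V₀ − 5.8000 t); integrating gives ln(m/m₀) = −(Q_out/(Q_in−Q_out)) ln(V/V₀).
m = m₀ (V₀/V)^(Q_out/(Q_in−Q_out)) = 63.1 × (1290/1049.3)^(-6.3448) = 17.020 mol.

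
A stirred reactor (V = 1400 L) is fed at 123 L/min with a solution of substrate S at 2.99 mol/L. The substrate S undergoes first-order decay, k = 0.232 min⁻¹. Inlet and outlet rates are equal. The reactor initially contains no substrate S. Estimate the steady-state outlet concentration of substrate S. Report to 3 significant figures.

0.821 mol/L

Accumulation = in − out − consumed: V dC/dt = Q C_in − Q C − k V C.
At steady state: 0 = Q C_in − (Q + kV) C_ss, so C_ss = Q C_in/(Q + kV).
C_ss = 123·2.99/(123 + 0.232·1400) = 367.77/447.80 = 0.82128 mol/L.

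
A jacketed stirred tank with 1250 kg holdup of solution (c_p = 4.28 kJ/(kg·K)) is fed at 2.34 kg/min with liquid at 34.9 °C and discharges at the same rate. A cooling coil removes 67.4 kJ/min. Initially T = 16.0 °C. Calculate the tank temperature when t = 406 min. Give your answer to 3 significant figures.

22.5 °C

M c_p dT/dt = ṁ c_p (T_in − T) − Q̇.
Rearrange: dT/dt = (T_ss − T)/τ with τ = M/ṁ = 534.19 min and T_ss = T_in − Q̇/(ṁ c_p) = 28.170 °C.
Integrating: T(t) = T_ss + (T₀ − T_ss) e^(−t/τ).
T(406) = 28.170 + (-12.170)·e^(−406/534.19) = 28.170 + (-12.170)·0.46765 = 22.479 °C.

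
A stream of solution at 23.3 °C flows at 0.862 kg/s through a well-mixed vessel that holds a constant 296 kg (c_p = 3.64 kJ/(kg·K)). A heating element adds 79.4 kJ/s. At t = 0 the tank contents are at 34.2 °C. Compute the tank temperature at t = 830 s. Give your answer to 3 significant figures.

M c_p dT/dt = ṁ c_p (T_in − T) + Q̇.
τ = M/ṁ = 343.39 s; T_ss = T_in + Q̇/(ṁ c_p) = 23.3 + 79.4/(0.862·3.64) = 48.605 °C.
T approaches T_ss exponentially: T(t) = T_ss + (T₀ − T_ss) e^(−t/τ).
T(830) = 48.605 + (-14.405)·e^(−830/343.39) = 48.605 + (-14.405)·0.089180 = 47.321 °C.

47.3 °C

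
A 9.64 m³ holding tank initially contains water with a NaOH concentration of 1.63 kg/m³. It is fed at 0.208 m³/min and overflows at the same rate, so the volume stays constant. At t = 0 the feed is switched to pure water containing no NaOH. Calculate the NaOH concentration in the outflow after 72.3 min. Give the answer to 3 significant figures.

Accumulation = in − out for the solute gives V dC/dt = Q(C_in − C).
Rewrite as dC/dt + C/τ = C_in/τ, τ = V/Q = 46.346 min.
C approaches C_in exponentially: C(t) = C_in + (C₀ − C_in) e^(−t/τ).
C(72.3) = 0 + (1.63 − 0)·e^(−72.3/46.346) = 0 + (1.6300)·0.21014 = 0.34252 kg/m³.

0.343 kg/m³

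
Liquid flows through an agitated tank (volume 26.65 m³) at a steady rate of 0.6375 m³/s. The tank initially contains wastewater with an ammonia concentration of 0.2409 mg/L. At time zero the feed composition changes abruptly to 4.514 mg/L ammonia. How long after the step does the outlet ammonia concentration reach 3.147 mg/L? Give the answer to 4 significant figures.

Species balance: V dC/dt = Q(C_in − C) ⇒ τ = V/Q = 41.8039 s.
C(t) = C_in + (C₀ − C_in) e^(−t/τ). Set C = 3.147 and solve for t:
e^(−t/τ) = (C − C_in)/(C₀ − C_in) = (3.147 − 4.514)/(0.2409 − 4.514) = 0.319908
t = −τ ln(…) = 41.8039 × 1.13972 = 47.6448 s.

47.64 s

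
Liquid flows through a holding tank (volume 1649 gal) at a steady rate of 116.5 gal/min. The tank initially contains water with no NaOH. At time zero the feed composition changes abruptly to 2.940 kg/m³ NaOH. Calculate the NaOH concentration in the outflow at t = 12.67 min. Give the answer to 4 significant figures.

Species balance on the tank: V dC/dt = Q(C_in − C).
So dC/dt = (C_in − C)/τ with τ = V/Q = 1649/116.5 = 14.1545 min.
Integrating: C(t) = C_in + (C₀ − C_in) e^(−t/τ).
C(12.67) = 2.940 + (0 − 2.940)·e^(−12.67/14.1545) = 2.940 + (-2.94000)·0.408558 = 1.73884 kg/m³.

1.739 kg/m³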